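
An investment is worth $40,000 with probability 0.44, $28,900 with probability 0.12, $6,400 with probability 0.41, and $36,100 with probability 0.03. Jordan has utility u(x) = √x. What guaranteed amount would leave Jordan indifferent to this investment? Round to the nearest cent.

$21,579.61

E[u] = 0.44·√40000 + 0.12·√28900 + 0.41·√6400 + 0.03·√36100 = 0.44·200 + 0.12·170 + 0.41·80 + 0.03·190 = 146.9
CE = (146.9)² = 21579.61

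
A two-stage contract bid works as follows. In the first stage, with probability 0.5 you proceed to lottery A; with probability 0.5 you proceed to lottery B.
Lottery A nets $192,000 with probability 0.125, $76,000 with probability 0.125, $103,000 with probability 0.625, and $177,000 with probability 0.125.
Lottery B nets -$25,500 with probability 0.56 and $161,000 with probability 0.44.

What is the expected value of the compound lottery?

EV(A) = 0.125 × 192000 + 0.125 × 76000 + 0.625 × 103000 + 0.125 × 177000 = 24000 + 9500 + 64375 + 22125 = 120000
EV(B) = 0.56 × (-25500) + 0.44 × 161000 = -14280 + 70840 = 56560
Overall = 0.5 × 120000 + 0.5 × 56560 = 60000 + 28280 = 88280

$88,280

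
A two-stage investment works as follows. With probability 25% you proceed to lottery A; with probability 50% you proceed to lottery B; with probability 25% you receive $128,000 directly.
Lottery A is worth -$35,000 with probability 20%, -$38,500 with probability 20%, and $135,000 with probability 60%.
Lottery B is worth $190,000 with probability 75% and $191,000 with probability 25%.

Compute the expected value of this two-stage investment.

$143,700

EV(A) = 0.2 × (-35000) + 0.2 × (-38500) + 0.6 × 135000 = -7000 − 7700 + 81000 = 66300
EV(B) = 0.75 × 190000 + 0.25 × 191000 = 142500 + 47750 = 190250
Branch C: 128000 (certain)
Overall = 0.25 × 66300 + 0.5 × 190250 + 0.25 × 128000 = 16575 + 95125 + 32000 = 143700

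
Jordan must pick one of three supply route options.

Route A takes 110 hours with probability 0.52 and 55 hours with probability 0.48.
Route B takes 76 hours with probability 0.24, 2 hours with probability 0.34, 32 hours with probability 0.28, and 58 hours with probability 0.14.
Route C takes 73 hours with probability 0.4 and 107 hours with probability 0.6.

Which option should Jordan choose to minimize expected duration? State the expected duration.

Route B (36 hours)

Route A = 0.52 × 110 + 0.48 × 55 = 57.2 + 26.4 = 83.6
Route B = 0.24 × 76 + 0.34 × 2 + 0.28 × 32 + 0.14 × 58 = 18.24 + 0.68 + 8.96 + 8.12 = 36
Route C = 0.4 × 73 + 0.6 × 107 = 29.2 + 64.2 = 93.4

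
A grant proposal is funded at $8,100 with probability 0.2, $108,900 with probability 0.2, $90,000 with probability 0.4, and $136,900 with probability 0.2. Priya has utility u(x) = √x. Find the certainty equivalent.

$77,284

E[u] = 0.2·√8100 + 0.2·√108900 + 0.4·√90000 + 0.2·√136900 = 0.2·90 + 0.2·330 + 0.4·300 + 0.2·370 = 278
CE = (278)² = 77284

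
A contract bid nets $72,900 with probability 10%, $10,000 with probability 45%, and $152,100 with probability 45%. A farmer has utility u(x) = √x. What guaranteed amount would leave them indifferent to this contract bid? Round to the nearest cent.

$61,256.25

E[u] = 0.1·√72900 + 0.45·√10000 + 0.45·√152100 = 0.1·270 + 0.45·100 + 0.45·390 = 247.5
CE = (247.5)² = 61256.25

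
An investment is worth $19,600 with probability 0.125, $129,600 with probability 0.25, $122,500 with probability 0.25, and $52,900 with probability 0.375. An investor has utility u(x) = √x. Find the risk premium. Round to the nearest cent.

$6,210.94

E[u] = 0.125·√19600 + 0.25·√129600 + 0.25·√122500 + 0.375·√52900 = 0.125·140 + 0.25·360 + 0.25·350 + 0.375·230 = 281.25
CE = (281.25)² = 79101.5625
Risk premium = EV − CE = 85312.5 − 79101.5625 = 6210.9375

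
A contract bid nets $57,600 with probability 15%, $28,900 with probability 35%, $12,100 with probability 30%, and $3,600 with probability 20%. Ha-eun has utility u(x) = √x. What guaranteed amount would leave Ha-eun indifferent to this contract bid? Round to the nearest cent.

E[u] = 0.15·√57600 + 0.35·√28900 + 0.3·√12100 + 0.2·√3600 = 0.15·240 + 0.35·170 + 0.3·110 + 0.2·60 = 140.5
CE = (140.5)² = 19740.25

$19,740.25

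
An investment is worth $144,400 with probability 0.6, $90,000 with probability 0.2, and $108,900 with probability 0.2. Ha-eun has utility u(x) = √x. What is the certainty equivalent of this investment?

E[u] = 0.6·√144400 + 0.2·√90000 + 0.2·√108900 = 0.6·380 + 0.2·300 + 0.2·330 = 354
CE = (354)² = 125316

$125,316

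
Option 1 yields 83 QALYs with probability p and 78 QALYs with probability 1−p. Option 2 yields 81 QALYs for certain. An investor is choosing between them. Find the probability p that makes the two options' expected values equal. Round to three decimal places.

p·83 + (1−p)·78 = 81
5p + 78 = 81
p = (81 − 78) / 5

p = 0.600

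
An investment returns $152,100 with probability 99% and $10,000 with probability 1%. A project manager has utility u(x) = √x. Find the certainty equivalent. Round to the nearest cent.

$149,846.41

E[u] = 0.99·√152100 + 0.01·√10000 = 0.99·390 + 0.01·100 = 387.1
CE = (387.1)² = 149846.41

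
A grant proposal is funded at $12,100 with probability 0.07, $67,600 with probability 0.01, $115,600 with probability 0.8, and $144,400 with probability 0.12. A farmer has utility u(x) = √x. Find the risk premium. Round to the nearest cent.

$3,812.59

E[u] = 0.07·√12100 + 0.01·√67600 + 0.8·√115600 + 0.12·√144400 = 0.07·110 + 0.01·260 + 0.8·340 + 0.12·380 = 327.9
CE = (327.9)² = 107518.41
Risk premium = EV − CE = 111331 − 107518.41 = 3812.59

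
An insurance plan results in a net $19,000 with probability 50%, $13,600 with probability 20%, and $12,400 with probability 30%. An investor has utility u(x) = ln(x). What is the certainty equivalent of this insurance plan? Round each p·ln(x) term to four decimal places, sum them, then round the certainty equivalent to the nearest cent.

E[u] = 0.5·ln(19000) + 0.2·ln(13600) + 0.3·ln(12400) = 4.9261 + 1.9036 + 2.8276 = 9.6573
CE = e^9.6573 ≈ 15635.51

$15,635.51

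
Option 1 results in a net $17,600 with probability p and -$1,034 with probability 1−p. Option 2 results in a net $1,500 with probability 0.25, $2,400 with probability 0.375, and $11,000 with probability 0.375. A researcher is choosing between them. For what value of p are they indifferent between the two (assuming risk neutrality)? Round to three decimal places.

EV(Option 2) = 0.25 × 1500 + 0.375 × 2400 + 0.375 × 11000 = 375 + 900 + 4125 = 5400
p·17600 + (1−p)·(-1034) = 5400
18634p − 1034 = 5400
p = (5400 + 1034) / 18634

p = 0.345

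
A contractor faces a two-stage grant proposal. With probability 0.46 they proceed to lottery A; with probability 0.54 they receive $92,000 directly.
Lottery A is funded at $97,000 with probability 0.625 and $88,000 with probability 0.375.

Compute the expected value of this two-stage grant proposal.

$92,747.50

EV(A) = 0.625 × 97000 + 0.375 × 88000 = 60625 + 33000 = 93625
Branch B: 92000 (certain)
Overall = 0.46 × 93625 + 0.54 × 92000 = 43067.5 + 49680 = 92747.5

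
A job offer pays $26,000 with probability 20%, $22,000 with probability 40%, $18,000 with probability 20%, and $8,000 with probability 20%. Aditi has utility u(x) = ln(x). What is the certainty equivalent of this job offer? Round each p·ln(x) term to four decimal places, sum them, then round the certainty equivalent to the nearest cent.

$17,848.95

E[u] = 0.2·ln(26000) + 0.4·ln(22000) + 0.2·ln(18000) + 0.2·ln(8000) = 2.0332 + 3.9995 + 1.9596 + 1.7974 = 9.7897
CE = e^9.7897 ≈ 17848.95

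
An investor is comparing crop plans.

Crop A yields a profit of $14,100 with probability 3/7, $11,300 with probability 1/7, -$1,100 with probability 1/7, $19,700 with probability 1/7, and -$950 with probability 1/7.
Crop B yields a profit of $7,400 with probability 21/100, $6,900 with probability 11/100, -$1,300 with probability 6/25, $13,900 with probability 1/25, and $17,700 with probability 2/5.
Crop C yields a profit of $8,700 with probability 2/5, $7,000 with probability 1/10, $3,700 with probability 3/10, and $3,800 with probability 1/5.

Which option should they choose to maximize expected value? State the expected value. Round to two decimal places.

Crop A = 3/7 × 14100 + 1/7 × 11300 + 1/7 × (-1100) + 1/7 × 19700 + 1/7 × (-950) = 6042.8571 + 1614.2857 − 157.1429 + 2814.2857 − 135.7143 = 10178.5714
Crop B = 21/100 × 7400 + 11/100 × 6900 + 6/25 × (-1300) + 1/25 × 13900 + 2/5 × 17700 = 1554 + 759 − 312 + 556 + 7080 = 9637
Crop C = 2/5 × 8700 + 1/10 × 7000 + 3/10 × 3700 + 1/5 × 3800 = 3480 + 700 + 1110 + 760 = 6050

Crop A ($10,178.57)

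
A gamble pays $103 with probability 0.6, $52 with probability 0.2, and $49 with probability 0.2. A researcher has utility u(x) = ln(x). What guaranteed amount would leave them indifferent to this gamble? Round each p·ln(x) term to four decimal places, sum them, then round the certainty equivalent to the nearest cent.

E[u] = 0.6·ln(103) + 0.2·ln(52) + 0.2·ln(49) = 2.7808 + 0.7902 + 0.7784 = 4.3494
CE = e^4.3494 ≈ 77.43

$77.43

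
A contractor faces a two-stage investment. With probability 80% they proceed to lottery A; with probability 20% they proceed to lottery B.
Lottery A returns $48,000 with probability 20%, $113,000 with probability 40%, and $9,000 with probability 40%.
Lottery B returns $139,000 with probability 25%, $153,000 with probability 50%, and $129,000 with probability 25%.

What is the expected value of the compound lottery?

EV(A) = 0.2 × 48000 + 0.4 × 113000 + 0.4 × 9000 = 9600 + 45200 + 3600 = 58400
EV(B) = 0.25 × 139000 + 0.5 × 153000 + 0.25 × 129000 = 34750 + 76500 + 32250 = 143500
Overall = 0.8 × 58400 + 0.2 × 143500 = 46720 + 28700 = 75420

$75,420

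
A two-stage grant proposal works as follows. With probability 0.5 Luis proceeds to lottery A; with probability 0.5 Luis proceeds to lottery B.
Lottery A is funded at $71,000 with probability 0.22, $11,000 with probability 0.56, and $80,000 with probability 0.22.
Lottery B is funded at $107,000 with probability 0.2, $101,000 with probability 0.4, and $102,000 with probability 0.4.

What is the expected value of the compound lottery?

$70,990

EV(A) = 0.22 × 71000 + 0.56 × 11000 + 0.22 × 80000 = 15620 + 6160 + 17600 = 39380
EV(B) = 0.2 × 107000 + 0.4 × 101000 + 0.4 × 102000 = 21400 + 40400 + 40800 = 102600
Overall = 0.5 × 39380 + 0.5 × 102600 = 19690 + 51300 = 70990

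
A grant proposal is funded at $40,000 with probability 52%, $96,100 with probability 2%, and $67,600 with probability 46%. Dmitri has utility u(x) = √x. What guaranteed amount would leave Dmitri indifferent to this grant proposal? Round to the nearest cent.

$52,808.04

E[u] = 0.52·√40000 + 0.02·√96100 + 0.46·√67600 = 0.52·200 + 0.02·310 + 0.46·260 = 229.8
CE = (229.8)² = 52808.04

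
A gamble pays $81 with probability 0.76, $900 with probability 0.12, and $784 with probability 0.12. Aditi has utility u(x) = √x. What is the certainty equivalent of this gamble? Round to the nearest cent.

$190.44

E[u] = 0.76·√81 + 0.12·√900 + 0.12·√784 = 0.76·9 + 0.12·30 + 0.12·28 = 13.8
CE = (13.8)² = 190.44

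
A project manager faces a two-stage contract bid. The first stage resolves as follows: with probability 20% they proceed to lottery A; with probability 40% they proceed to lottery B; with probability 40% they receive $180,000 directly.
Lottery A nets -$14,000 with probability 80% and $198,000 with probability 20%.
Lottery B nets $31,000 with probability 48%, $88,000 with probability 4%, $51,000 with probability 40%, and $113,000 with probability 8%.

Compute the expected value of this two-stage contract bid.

$96,816

EV(A) = 0.8 × (-14000) + 0.2 × 198000 = -11200 + 39600 = 28400
EV(B) = 0.48 × 31000 + 0.04 × 88000 + 0.4 × 51000 + 0.08 × 113000 = 14880 + 3520 + 20400 + 9040 = 47840
Branch C: 180000 (certain)
Overall = 0.2 × 28400 + 0.4 × 47840 + 0.4 × 180000 = 5680 + 19136 + 72000 = 96816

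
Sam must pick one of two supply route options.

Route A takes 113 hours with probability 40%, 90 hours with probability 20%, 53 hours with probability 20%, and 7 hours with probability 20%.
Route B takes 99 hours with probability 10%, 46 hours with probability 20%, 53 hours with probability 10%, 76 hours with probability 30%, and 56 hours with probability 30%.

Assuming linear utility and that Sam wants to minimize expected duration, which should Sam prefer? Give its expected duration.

Route B (64 hours)

Route A = 0.4 × 113 + 0.2 × 90 + 0.2 × 53 + 0.2 × 7 = 45.2 + 18 + 10.6 + 1.4 = 75.2
Route B = 0.1 × 99 + 0.2 × 46 + 0.1 × 53 + 0.3 × 76 + 0.3 × 56 = 9.9 + 9.2 + 5.3 + 22.8 + 16.8 = 64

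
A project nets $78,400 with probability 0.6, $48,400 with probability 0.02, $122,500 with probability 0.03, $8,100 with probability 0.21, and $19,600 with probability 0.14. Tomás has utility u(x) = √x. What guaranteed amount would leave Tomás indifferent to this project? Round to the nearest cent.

E[u] = 0.6·√78400 + 0.02·√48400 + 0.03·√122500 + 0.21·√8100 + 0.14·√19600 = 0.6·280 + 0.02·220 + 0.03·350 + 0.21·90 + 0.14·140 = 221.4
CE = (221.4)² = 49017.96

$49,017.96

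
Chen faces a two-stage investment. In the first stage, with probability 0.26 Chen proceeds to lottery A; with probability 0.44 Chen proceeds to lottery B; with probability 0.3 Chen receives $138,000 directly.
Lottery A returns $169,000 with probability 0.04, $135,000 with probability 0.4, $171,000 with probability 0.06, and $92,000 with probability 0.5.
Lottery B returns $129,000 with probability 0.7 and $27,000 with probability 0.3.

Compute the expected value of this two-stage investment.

$115,121.20

EV(A) = 0.04 × 169000 + 0.4 × 135000 + 0.06 × 171000 + 0.5 × 92000 = 6760 + 54000 + 10260 + 46000 = 117020
EV(B) = 0.7 × 129000 + 0.3 × 27000 = 90300 + 8100 = 98400
Branch C: 138000 (certain)
Overall = 0.26 × 117020 + 0.44 × 98400 + 0.3 × 138000 = 30425.2 + 43296 + 41400 = 115121.2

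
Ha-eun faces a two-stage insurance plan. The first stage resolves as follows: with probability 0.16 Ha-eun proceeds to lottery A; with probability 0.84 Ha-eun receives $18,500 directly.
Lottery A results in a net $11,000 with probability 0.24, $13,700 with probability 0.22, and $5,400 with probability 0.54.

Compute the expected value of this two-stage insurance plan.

$16,911.20

EV(A) = 0.24 × 11000 + 0.22 × 13700 + 0.54 × 5400 = 2640 + 3014 + 2916 = 8570
Branch B: 18500 (certain)
Overall = 0.16 × 8570 + 0.84 × 18500 = 1371.2 + 15540 = 16911.2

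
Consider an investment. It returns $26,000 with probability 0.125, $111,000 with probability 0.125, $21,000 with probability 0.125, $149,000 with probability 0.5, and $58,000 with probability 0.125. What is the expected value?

EV = 0.125 × 26000 + 0.125 × 111000 + 0.125 × 21000 + 0.5 × 149000 + 0.125 × 58000 = 3250 + 13875 + 2625 + 74500 + 7250 = 101500

$101,500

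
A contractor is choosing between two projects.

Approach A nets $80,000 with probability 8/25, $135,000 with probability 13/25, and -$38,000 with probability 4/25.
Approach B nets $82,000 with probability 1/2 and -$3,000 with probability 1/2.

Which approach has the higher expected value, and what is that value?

Approach A ($89,720)

Approach A = 8/25 × 80000 + 13/25 × 135000 + 4/25 × (-38000) = 25600 + 70200 − 6080 = 89720
Approach B = 1/2 × 82000 + 1/2 × (-3000) = 41000 − 1500 = 39500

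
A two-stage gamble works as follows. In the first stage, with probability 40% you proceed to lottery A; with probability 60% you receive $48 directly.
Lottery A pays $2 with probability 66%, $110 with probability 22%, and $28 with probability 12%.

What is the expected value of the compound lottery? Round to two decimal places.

$40.35

EV(A) = 0.66 × 2 + 0.22 × 110 + 0.12 × 28 = 1.32 + 24.2 + 3.36 = 28.88
Branch B: 48 (certain)
Overall = 0.4 × 28.88 + 0.6 × 48 = 11.552 + 28.8 = 40.352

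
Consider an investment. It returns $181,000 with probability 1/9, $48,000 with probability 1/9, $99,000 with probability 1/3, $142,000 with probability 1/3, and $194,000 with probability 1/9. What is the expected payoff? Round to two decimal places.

$127,333.33

EV = 1/9 × 181000 + 1/9 × 48000 + 1/3 × 99000 + 1/3 × 142000 + 1/9 × 194000 = 20111.1111 + 5333.3333 + 33000 + 47333.3333 + 21555.5556 = 127333.3333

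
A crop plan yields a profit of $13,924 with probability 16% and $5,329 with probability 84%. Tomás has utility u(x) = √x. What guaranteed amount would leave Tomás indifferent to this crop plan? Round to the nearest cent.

$6,432.04

E[u] = 0.16·√13924 + 0.84·√5329 = 0.16·118 + 0.84·73 = 80.2
CE = (80.2)² = 6432.04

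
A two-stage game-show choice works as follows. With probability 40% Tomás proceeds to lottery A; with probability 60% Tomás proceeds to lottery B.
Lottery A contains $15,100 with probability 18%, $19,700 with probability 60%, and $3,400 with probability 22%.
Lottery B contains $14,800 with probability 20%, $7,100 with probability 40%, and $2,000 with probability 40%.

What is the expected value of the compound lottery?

$10,074.40

EV(A) = 0.18 × 15100 + 0.6 × 19700 + 0.22 × 3400 = 2718 + 11820 + 748 = 15286
EV(B) = 0.2 × 14800 + 0.4 × 7100 + 0.4 × 2000 = 2960 + 2840 + 800 = 6600
Overall = 0.4 × 15286 + 0.6 × 6600 = 6114.4 + 3960 = 10074.4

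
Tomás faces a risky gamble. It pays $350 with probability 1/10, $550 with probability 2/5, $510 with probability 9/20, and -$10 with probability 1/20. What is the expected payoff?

$484

EV = 1/10 × 350 + 2/5 × 550 + 9/20 × 510 + 1/20 × (-10) = 35 + 220 + 229.5 − 0.5 = 484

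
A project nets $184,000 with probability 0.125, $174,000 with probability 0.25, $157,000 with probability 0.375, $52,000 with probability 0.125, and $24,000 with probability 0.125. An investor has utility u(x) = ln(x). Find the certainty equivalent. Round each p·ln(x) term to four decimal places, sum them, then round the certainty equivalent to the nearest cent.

$113,164.75

E[u] = 0.125·ln(184000) + 0.25·ln(174000) + 0.375·ln(157000) + 0.125·ln(52000) + 0.125·ln(24000) = 1.5153 + 3.0167 + 4.4865 + 1.3574 + 1.2607 = 11.6366
CE = e^11.6366 ≈ 113164.75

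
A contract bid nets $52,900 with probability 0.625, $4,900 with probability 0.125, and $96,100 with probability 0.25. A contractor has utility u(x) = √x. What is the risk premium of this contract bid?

$4,800

E[u] = 0.625·√52900 + 0.125·√4900 + 0.25·√96100 = 0.625·230 + 0.125·70 + 0.25·310 = 230
CE = (230)² = 52900
Risk premium = EV − CE = 57700 − 52900 = 4800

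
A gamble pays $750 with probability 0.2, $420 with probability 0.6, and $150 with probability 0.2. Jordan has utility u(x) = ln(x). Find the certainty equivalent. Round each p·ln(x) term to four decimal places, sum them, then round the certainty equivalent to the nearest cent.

E[u] = 0.2·ln(750) + 0.6·ln(420) + 0.2·ln(150) = 1.3240 + 3.6242 + 1.0021 = 5.9503
CE = e^5.9503 ≈ 383.87

$383.87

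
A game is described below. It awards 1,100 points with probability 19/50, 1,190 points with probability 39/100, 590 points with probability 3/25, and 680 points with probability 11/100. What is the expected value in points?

1027.7 points

EV = 19/50 × 1100 + 39/100 × 1190 + 3/25 × 590 + 11/100 × 680 = 418 + 464.1 + 70.8 + 74.8 = 1027.7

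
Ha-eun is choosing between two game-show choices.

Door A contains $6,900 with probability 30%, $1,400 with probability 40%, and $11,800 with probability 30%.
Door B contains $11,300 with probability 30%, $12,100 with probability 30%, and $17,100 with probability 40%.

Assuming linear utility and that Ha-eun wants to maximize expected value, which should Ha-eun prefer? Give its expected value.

Door A = 0.3 × 6900 + 0.4 × 1400 + 0.3 × 11800 = 2070 + 560 + 3540 = 6170
Door B = 0.3 × 11300 + 0.3 × 12100 + 0.4 × 17100 = 3390 + 3630 + 6840 = 13860

Door B ($13,860)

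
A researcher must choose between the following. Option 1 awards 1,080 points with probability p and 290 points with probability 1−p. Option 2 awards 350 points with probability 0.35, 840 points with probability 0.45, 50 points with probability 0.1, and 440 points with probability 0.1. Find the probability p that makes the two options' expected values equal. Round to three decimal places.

p = 0.328

EV(Option 2) = 0.35 × 350 + 0.45 × 840 + 0.1 × 50 + 0.1 × 440 = 122.5 + 378 + 5 + 44 = 549.5
p·1080 + (1−p)·290 = 549.5
790p + 290 = 549.5
p = (549.5 − 290) / 790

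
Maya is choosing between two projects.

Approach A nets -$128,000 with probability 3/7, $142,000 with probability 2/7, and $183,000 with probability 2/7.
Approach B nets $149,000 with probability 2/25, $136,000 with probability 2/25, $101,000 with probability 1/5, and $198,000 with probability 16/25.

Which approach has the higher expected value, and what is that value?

Approach B ($169,720)

Approach A = 3/7 × (-128000) + 2/7 × 142000 + 2/7 × 183000 = -54857.1429 + 40571.4286 + 52285.7143 = 38000
Approach B = 2/25 × 149000 + 2/25 × 136000 + 1/5 × 101000 + 16/25 × 198000 = 11920 + 10880 + 20200 + 126720 = 169720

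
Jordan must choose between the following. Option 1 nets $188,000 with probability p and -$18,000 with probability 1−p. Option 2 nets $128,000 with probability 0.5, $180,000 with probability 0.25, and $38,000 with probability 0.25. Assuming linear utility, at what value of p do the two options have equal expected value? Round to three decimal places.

p = 0.663

EV(Option 2) = 0.5 × 128000 + 0.25 × 180000 + 0.25 × 38000 = 64000 + 45000 + 9500 = 118500
p·188000 + (1−p)·(-18000) = 118500
206000p − 18000 = 118500
p = (118500 + 18000) / 206000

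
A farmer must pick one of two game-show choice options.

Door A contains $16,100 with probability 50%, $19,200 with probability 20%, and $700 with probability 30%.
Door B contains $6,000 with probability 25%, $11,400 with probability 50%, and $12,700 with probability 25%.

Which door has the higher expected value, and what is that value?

Door A = 0.5 × 16100 + 0.2 × 19200 + 0.3 × 700 = 8050 + 3840 + 210 = 12100
Door B = 0.25 × 6000 + 0.5 × 11400 + 0.25 × 12700 = 1500 + 5700 + 3175 = 10375

Door A ($12,100)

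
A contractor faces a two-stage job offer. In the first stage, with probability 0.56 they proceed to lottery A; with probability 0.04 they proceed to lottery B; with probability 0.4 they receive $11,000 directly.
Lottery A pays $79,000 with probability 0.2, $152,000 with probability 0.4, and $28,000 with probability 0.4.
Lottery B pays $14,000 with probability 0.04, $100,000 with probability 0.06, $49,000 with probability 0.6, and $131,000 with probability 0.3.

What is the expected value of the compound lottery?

$56,578.40

EV(A) = 0.2 × 79000 + 0.4 × 152000 + 0.4 × 28000 = 15800 + 60800 + 11200 = 87800
EV(B) = 0.04 × 14000 + 0.06 × 100000 + 0.6 × 49000 + 0.3 × 131000 = 560 + 6000 + 29400 + 39300 = 75260
Branch C: 11000 (certain)
Overall = 0.56 × 87800 + 0.04 × 75260 + 0.4 × 11000 = 49168 + 3010.4 + 4400 = 56578.4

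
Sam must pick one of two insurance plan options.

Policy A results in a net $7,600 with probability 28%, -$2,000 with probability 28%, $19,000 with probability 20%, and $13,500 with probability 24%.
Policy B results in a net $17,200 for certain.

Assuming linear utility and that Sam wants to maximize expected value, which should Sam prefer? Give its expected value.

Policy B ($17,200)

Policy A = 0.28 × 7600 + 0.28 × (-2000) + 0.2 × 19000 + 0.24 × 13500 = 2128 − 560 + 3800 + 3240 = 8608
Policy B: 17200 (certain)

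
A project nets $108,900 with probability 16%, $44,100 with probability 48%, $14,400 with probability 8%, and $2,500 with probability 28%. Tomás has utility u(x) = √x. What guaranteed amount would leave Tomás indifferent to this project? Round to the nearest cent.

E[u] = 0.16·√108900 + 0.48·√44100 + 0.08·√14400 + 0.28·√2500 = 0.16·330 + 0.48·210 + 0.08·120 + 0.28·50 = 177.2
CE = (177.2)² = 31399.84

$31,399.84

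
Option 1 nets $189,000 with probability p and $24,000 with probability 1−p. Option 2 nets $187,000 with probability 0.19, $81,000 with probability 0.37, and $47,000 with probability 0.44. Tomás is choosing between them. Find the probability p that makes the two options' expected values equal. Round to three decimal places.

p = 0.377

EV(Option 2) = 0.19 × 187000 + 0.37 × 81000 + 0.44 × 47000 = 35530 + 29970 + 20680 = 86180
p·189000 + (1−p)·24000 = 86180
165000p + 24000 = 86180
p = (86180 − 24000) / 165000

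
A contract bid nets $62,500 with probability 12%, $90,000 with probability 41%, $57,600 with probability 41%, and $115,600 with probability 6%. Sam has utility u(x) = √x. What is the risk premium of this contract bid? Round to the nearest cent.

E[u] = 0.12·√62500 + 0.41·√90000 + 0.41·√57600 + 0.06·√115600 = 0.12·250 + 0.41·300 + 0.41·240 + 0.06·340 = 271.8
CE = (271.8)² = 73875.24
Risk premium = EV − CE = 74952 − 73875.24 = 1076.76

$1,076.76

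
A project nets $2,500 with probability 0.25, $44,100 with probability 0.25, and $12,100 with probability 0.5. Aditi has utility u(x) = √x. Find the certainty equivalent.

E[u] = 0.25·√2500 + 0.25·√44100 + 0.5·√12100 = 0.25·50 + 0.25·210 + 0.5·110 = 120
CE = (120)² = 14400

$14,400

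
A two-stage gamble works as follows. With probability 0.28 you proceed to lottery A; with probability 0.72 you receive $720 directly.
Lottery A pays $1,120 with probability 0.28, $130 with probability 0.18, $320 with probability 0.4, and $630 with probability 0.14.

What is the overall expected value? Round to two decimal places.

$673.30

EV(A) = 0.28 × 1120 + 0.18 × 130 + 0.4 × 320 + 0.14 × 630 = 313.6 + 23.4 + 128 + 88.2 = 553.2
Branch B: 720 (certain)
Overall = 0.28 × 553.2 + 0.72 × 720 = 154.896 + 518.4 = 673.296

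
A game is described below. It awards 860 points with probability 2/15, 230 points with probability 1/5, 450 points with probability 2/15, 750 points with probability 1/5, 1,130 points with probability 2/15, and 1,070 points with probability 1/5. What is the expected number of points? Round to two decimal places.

EV = 2/15 × 860 + 1/5 × 230 + 2/15 × 450 + 1/5 × 750 + 2/15 × 1130 + 1/5 × 1070 = 114.6667 + 46 + 60 + 150 + 150.6667 + 214 = 735.3333

735.33 points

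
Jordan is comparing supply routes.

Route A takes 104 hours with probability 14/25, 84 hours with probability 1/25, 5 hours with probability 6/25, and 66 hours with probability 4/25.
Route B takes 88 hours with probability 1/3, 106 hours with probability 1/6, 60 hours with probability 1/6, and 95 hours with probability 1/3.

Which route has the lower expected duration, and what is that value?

Route A = 14/25 × 104 + 1/25 × 84 + 6/25 × 5 + 4/25 × 66 = 58.24 + 3.36 + 1.2 + 10.56 = 73.36
Route B = 1/3 × 88 + 1/6 × 106 + 1/6 × 60 + 1/3 × 95 = 29.3333 + 17.6667 + 10 + 31.6667 = 88.6667

Route A (73.36 hours)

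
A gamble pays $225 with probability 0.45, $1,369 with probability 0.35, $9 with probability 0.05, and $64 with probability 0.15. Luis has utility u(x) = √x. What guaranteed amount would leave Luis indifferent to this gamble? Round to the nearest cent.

E[u] = 0.45·√225 + 0.35·√1369 + 0.05·√9 + 0.15·√64 = 0.45·15 + 0.35·37 + 0.05·3 + 0.15·8 = 21.05
CE = (21.05)² = 443.1025

$443.10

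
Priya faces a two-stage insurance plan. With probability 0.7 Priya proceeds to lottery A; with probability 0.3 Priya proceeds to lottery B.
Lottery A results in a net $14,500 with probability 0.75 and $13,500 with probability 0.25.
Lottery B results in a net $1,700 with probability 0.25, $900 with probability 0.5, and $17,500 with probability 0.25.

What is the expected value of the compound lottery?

EV(A) = 0.75 × 14500 + 0.25 × 13500 = 10875 + 3375 = 14250
EV(B) = 0.25 × 1700 + 0.5 × 900 + 0.25 × 17500 = 425 + 450 + 4375 = 5250
Overall = 0.7 × 14250 + 0.3 × 5250 = 9975 + 1575 = 11550

$11,550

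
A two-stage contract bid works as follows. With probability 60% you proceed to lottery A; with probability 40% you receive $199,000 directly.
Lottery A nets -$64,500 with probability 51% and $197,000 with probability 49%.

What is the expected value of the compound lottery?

$117,781

EV(A) = 0.51 × (-64500) + 0.49 × 197000 = -32895 + 96530 = 63635
Branch B: 199000 (certain)
Overall = 0.6 × 63635 + 0.4 × 199000 = 38181 + 79600 = 117781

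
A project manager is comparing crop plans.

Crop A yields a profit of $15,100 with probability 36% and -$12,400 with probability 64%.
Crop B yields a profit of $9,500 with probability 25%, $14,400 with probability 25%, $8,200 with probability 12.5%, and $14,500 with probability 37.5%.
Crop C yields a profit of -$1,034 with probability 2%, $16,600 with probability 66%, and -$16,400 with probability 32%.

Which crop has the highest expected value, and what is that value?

Crop B ($12,437.50)

Crop A = 0.36 × 15100 + 0.64 × (-12400) = 5436 − 7936 = -2500
Crop B = 0.25 × 9500 + 0.25 × 14400 + 0.125 × 8200 + 0.375 × 14500 = 2375 + 3600 + 1025 + 5437.5 = 12437.5
Crop C = 0.02 × (-1034) + 0.66 × 16600 + 0.32 × (-16400) = -20.68 + 10956 − 5248 = 5687.32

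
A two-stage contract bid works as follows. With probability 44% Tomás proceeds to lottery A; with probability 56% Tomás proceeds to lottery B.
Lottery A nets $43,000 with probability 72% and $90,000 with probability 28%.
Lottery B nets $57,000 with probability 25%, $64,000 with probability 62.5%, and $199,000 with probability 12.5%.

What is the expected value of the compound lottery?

EV(A) = 0.72 × 43000 + 0.28 × 90000 = 30960 + 25200 = 56160
EV(B) = 0.25 × 57000 + 0.625 × 64000 + 0.125 × 199000 = 14250 + 40000 + 24875 = 79125
Overall = 0.44 × 56160 + 0.56 × 79125 = 24710.4 + 44310 = 69020.4

$69,020.40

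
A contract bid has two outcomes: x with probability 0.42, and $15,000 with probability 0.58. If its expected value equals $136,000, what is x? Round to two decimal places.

0.42·x + 0.58·15000 = 136000
0.42·x = 136000 − 8700 = 127300
x = 127300 / 0.42 = 303095.2381

x = $303,095.24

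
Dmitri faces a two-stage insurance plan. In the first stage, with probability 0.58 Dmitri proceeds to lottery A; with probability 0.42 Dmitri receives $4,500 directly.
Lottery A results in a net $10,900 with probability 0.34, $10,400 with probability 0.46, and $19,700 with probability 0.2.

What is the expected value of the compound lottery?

EV(A) = 0.34 × 10900 + 0.46 × 10400 + 0.2 × 19700 = 3706 + 4784 + 3940 = 12430
Branch B: 4500 (certain)
Overall = 0.58 × 12430 + 0.42 × 4500 = 7209.4 + 1890 = 9099.4

$9,099.40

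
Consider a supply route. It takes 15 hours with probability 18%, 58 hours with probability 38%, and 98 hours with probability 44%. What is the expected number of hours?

67.86 hours

EV = 0.18 × 15 + 0.38 × 58 + 0.44 × 98 = 2.7 + 22.04 + 43.12 = 67.86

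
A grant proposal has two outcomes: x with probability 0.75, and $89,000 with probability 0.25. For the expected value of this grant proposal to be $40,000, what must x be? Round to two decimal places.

0.75·x + 0.25·89000 = 40000
0.75·x = 40000 − 22250 = 17750
x = 17750 / 0.75 = 23666.6667

x = $23,666.67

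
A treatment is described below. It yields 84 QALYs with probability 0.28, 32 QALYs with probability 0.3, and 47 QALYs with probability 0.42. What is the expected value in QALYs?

52.86 QALYs

EV = 0.28 × 84 + 0.3 × 32 + 0.42 × 47 = 23.52 + 9.6 + 19.74 = 52.86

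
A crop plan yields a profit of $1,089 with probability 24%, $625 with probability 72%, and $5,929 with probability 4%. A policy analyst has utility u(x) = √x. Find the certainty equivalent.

E[u] = 0.24·√1089 + 0.72·√625 + 0.04·√5929 = 0.24·33 + 0.72·25 + 0.04·77 = 29
CE = (29)² = 841

$841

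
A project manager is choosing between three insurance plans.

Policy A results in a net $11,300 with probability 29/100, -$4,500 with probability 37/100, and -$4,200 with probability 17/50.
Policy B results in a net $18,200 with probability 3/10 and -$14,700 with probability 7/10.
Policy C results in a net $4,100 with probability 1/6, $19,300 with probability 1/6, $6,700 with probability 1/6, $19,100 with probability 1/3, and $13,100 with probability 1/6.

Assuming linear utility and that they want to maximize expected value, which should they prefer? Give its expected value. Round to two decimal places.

Policy C ($13,566.67)

Policy A = 29/100 × 11300 + 37/100 × (-4500) + 17/50 × (-4200) = 3277 − 1665 − 1428 = 184
Policy B = 3/10 × 18200 + 7/10 × (-14700) = 5460 − 10290 = -4830
Policy C = 1/6 × 4100 + 1/6 × 19300 + 1/6 × 6700 + 1/3 × 19100 + 1/6 × 13100 = 683.3333 + 3216.6667 + 1116.6667 + 6366.6667 + 2183.3333 = 13566.6667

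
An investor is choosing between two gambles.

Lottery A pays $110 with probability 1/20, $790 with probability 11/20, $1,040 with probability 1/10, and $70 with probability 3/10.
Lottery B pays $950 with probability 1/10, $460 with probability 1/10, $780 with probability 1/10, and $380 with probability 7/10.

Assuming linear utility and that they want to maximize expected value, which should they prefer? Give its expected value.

Lottery A = 1/20 × 110 + 11/20 × 790 + 1/10 × 1040 + 3/10 × 70 = 5.5 + 434.5 + 104 + 21 = 565
Lottery B = 1/10 × 950 + 1/10 × 460 + 1/10 × 780 + 7/10 × 380 = 95 + 46 + 78 + 266 = 485

Lottery A ($565)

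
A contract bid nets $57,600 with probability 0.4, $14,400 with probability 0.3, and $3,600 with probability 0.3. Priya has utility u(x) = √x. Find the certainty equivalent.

$22,500

E[u] = 0.4·√57600 + 0.3·√14400 + 0.3·√3600 = 0.4·240 + 0.3·120 + 0.3·60 = 150
CE = (150)² = 22500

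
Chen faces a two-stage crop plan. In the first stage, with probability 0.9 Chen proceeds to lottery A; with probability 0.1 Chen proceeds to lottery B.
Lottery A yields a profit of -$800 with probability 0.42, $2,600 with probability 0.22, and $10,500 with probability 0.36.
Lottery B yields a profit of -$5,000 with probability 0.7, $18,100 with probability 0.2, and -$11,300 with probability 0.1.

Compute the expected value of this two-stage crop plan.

EV(A) = 0.42 × (-800) + 0.22 × 2600 + 0.36 × 10500 = -336 + 572 + 3780 = 4016
EV(B) = 0.7 × (-5000) + 0.2 × 18100 + 0.1 × (-11300) = -3500 + 3620 − 1130 = -1010
Overall = 0.9 × 4016 + 0.1 × (-1010) = 3614.4 − 101 = 3513.4

$3,513.40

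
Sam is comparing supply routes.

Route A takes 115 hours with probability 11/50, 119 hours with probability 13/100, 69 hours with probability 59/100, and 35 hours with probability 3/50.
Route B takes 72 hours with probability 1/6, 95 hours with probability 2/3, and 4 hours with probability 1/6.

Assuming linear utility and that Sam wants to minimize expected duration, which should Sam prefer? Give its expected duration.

Route B (76 hours)

Route A = 11/50 × 115 + 13/100 × 119 + 59/100 × 69 + 3/50 × 35 = 25.3 + 15.47 + 40.71 + 2.1 = 83.58
Route B = 1/6 × 72 + 2/3 × 95 + 1/6 × 4 = 12 + 63.3333 + 0.6667 = 76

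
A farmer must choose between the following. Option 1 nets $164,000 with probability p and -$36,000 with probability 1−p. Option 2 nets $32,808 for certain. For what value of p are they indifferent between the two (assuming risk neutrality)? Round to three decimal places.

p = 0.344

p·164000 + (1−p)·(-36000) = 32808
200000p − 36000 = 32808
p = (32808 + 36000) / 200000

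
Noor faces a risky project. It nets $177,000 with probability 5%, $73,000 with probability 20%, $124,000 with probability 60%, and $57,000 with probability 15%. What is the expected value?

EV = 0.05 × 177000 + 0.2 × 73000 + 0.6 × 124000 + 0.15 × 57000 = 8850 + 14600 + 74400 + 8550 = 106400

$106,400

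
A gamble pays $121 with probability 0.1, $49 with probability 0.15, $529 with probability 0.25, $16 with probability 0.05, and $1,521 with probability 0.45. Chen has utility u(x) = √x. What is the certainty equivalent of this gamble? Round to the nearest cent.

$657.92

E[u] = 0.1·√121 + 0.15·√49 + 0.25·√529 + 0.05·√16 + 0.45·√1521 = 0.1·11 + 0.15·7 + 0.25·23 + 0.05·4 + 0.45·39 = 25.65
CE = (25.65)² = 657.9225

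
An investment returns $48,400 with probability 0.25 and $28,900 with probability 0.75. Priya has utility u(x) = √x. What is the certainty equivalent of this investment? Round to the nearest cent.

E[u] = 0.25·√48400 + 0.75·√28900 = 0.25·220 + 0.75·170 = 182.5
CE = (182.5)² = 33306.25

$33,306.25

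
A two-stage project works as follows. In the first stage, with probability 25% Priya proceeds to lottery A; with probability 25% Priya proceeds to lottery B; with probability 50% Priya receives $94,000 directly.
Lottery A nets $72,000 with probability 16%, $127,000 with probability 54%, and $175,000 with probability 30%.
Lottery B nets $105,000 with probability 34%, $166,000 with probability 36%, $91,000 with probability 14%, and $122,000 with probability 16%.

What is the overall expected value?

EV(A) = 0.16 × 72000 + 0.54 × 127000 + 0.3 × 175000 = 11520 + 68580 + 52500 = 132600
EV(B) = 0.34 × 105000 + 0.36 × 166000 + 0.14 × 91000 + 0.16 × 122000 = 35700 + 59760 + 12740 + 19520 = 127720
Branch C: 94000 (certain)
Overall = 0.25 × 132600 + 0.25 × 127720 + 0.5 × 94000 = 33150 + 31930 + 47000 = 112080

$112,080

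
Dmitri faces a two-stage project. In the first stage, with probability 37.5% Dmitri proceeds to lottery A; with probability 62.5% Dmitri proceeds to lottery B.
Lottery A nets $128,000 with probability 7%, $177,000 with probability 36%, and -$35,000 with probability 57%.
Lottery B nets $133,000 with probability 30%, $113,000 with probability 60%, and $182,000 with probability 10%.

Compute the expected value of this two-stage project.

EV(A) = 0.07 × 128000 + 0.36 × 177000 + 0.57 × (-35000) = 8960 + 63720 − 19950 = 52730
EV(B) = 0.3 × 133000 + 0.6 × 113000 + 0.1 × 182000 = 39900 + 67800 + 18200 = 125900
Overall = 0.375 × 52730 + 0.625 × 125900 = 19773.75 + 78687.5 = 98461.25

$98,461.25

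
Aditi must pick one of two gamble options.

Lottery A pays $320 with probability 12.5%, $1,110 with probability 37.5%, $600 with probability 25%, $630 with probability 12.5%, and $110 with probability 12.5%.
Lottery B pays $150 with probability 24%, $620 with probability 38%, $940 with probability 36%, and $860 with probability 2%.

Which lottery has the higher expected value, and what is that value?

Lottery A = 0.125 × 320 + 0.375 × 1110 + 0.25 × 600 + 0.125 × 630 + 0.125 × 110 = 40 + 416.25 + 150 + 78.75 + 13.75 = 698.75
Lottery B = 0.24 × 150 + 0.38 × 620 + 0.36 × 940 + 0.02 × 860 = 36 + 235.6 + 338.4 + 17.2 = 627.2

Lottery A ($698.75)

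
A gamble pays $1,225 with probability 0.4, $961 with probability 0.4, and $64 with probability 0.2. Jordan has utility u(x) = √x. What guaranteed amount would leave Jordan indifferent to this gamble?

E[u] = 0.4·√1225 + 0.4·√961 + 0.2·√64 = 0.4·35 + 0.4·31 + 0.2·8 = 28
CE = (28)² = 784

$784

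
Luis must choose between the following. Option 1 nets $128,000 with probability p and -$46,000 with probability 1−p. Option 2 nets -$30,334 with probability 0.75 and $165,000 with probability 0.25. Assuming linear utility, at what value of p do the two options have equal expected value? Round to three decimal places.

EV(Option 2) = 0.75 × (-30334) + 0.25 × 165000 = -22750.5 + 41250 = 18499.5
p·128000 + (1−p)·(-46000) = 18499.5
174000p − 46000 = 18499.5
p = (18499.5 + 46000) / 174000

p = 0.371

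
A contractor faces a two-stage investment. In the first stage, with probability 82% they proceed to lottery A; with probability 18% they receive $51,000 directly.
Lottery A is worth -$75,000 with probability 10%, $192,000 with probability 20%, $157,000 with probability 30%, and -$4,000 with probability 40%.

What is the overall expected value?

$71,828

EV(A) = 0.1 × (-75000) + 0.2 × 192000 + 0.3 × 157000 + 0.4 × (-4000) = -7500 + 38400 + 47100 − 1600 = 76400
Branch B: 51000 (certain)
Overall = 0.82 × 76400 + 0.18 × 51000 = 62648 + 9180 = 71828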